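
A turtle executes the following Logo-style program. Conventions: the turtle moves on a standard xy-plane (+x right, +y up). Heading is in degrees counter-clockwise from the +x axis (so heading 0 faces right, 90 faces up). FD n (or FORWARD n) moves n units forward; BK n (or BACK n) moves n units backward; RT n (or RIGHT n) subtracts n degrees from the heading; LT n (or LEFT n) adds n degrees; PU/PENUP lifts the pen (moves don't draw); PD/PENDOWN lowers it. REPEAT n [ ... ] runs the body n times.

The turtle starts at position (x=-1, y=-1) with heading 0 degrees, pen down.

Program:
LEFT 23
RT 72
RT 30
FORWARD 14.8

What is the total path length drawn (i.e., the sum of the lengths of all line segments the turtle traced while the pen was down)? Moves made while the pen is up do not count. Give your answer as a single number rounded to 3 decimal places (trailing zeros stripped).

Answer: 14.8

Derivation:
Executing turtle program step by step:
Start: pos=(-1,-1), heading=0, pen down
LT 23: heading 0 -> 23
RT 72: heading 23 -> 311
RT 30: heading 311 -> 281
FD 14.8: (-1,-1) -> (1.824,-15.528) [heading=281, draw]
Final: pos=(1.824,-15.528), heading=281, 1 segment(s) drawn

Segment lengths:
  seg 1: (-1,-1) -> (1.824,-15.528), length = 14.8
Total = 14.8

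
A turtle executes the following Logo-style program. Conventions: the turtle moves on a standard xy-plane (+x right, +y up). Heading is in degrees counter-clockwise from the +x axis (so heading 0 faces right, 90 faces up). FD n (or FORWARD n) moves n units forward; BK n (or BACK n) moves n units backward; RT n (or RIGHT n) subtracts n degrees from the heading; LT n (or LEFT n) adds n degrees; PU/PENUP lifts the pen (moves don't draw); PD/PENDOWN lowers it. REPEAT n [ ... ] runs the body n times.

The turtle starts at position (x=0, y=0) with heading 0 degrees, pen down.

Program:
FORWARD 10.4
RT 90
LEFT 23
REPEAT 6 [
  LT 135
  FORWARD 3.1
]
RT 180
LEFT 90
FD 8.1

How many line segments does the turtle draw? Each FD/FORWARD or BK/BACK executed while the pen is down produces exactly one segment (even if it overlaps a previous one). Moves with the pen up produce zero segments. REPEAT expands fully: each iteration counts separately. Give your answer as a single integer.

Answer: 8

Derivation:
Executing turtle program step by step:
Start: pos=(0,0), heading=0, pen down
FD 10.4: (0,0) -> (10.4,0) [heading=0, draw]
RT 90: heading 0 -> 270
LT 23: heading 270 -> 293
REPEAT 6 [
  -- iteration 1/6 --
  LT 135: heading 293 -> 68
  FD 3.1: (10.4,0) -> (11.561,2.874) [heading=68, draw]
  -- iteration 2/6 --
  LT 135: heading 68 -> 203
  FD 3.1: (11.561,2.874) -> (8.708,1.663) [heading=203, draw]
  -- iteration 3/6 --
  LT 135: heading 203 -> 338
  FD 3.1: (8.708,1.663) -> (11.582,0.502) [heading=338, draw]
  -- iteration 4/6 --
  LT 135: heading 338 -> 113
  FD 3.1: (11.582,0.502) -> (10.371,3.355) [heading=113, draw]
  -- iteration 5/6 --
  LT 135: heading 113 -> 248
  FD 3.1: (10.371,3.355) -> (9.209,0.481) [heading=248, draw]
  -- iteration 6/6 --
  LT 135: heading 248 -> 23
  FD 3.1: (9.209,0.481) -> (12.063,1.692) [heading=23, draw]
]
RT 180: heading 23 -> 203
LT 90: heading 203 -> 293
FD 8.1: (12.063,1.692) -> (15.228,-5.764) [heading=293, draw]
Final: pos=(15.228,-5.764), heading=293, 8 segment(s) drawn
Segments drawn: 8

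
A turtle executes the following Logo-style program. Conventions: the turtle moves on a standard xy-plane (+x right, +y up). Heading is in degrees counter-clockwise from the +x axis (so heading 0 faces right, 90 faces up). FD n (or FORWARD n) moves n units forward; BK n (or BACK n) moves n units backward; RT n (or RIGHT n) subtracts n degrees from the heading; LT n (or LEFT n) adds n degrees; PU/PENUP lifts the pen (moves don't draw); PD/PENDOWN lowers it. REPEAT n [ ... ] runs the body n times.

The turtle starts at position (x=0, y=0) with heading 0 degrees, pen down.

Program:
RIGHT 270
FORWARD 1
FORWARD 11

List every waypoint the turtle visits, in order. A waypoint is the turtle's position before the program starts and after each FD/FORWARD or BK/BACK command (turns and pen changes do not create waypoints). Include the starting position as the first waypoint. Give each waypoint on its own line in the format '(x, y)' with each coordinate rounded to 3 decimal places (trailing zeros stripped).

Answer: (0, 0)
(0, 1)
(0, 12)

Derivation:
Executing turtle program step by step:
Start: pos=(0,0), heading=0, pen down
RT 270: heading 0 -> 90
FD 1: (0,0) -> (0,1) [heading=90, draw]
FD 11: (0,1) -> (0,12) [heading=90, draw]
Final: pos=(0,12), heading=90, 2 segment(s) drawn
Waypoints (3 total):
(0, 0)
(0, 1)
(0, 12)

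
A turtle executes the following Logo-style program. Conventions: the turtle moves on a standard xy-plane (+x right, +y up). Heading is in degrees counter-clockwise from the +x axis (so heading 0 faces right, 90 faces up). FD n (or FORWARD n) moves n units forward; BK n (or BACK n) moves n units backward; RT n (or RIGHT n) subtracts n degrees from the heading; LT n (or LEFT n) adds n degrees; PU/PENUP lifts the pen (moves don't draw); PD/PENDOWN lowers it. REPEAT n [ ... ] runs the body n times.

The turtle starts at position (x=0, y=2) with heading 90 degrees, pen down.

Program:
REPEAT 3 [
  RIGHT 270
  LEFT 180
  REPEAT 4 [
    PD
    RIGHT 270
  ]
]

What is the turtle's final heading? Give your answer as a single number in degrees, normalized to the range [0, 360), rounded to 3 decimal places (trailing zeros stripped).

Executing turtle program step by step:
Start: pos=(0,2), heading=90, pen down
REPEAT 3 [
  -- iteration 1/3 --
  RT 270: heading 90 -> 180
  LT 180: heading 180 -> 0
  REPEAT 4 [
    -- iteration 1/4 --
    PD: pen down
    RT 270: heading 0 -> 90
    -- iteration 2/4 --
    PD: pen down
    RT 270: heading 90 -> 180
    -- iteration 3/4 --
    PD: pen down
    RT 270: heading 180 -> 270
    -- iteration 4/4 --
    PD: pen down
    RT 270: heading 270 -> 0
  ]
  -- iteration 2/3 --
  RT 270: heading 0 -> 90
  LT 180: heading 90 -> 270
  REPEAT 4 [
    -- iteration 1/4 --
    PD: pen down
    RT 270: heading 270 -> 0
    -- iteration 2/4 --
    PD: pen down
    RT 270: heading 0 -> 90
    -- iteration 3/4 --
    PD: pen down
    RT 270: heading 90 -> 180
    -- iteration 4/4 --
    PD: pen down
    RT 270: heading 180 -> 270
  ]
  -- iteration 3/3 --
  RT 270: heading 270 -> 0
  LT 180: heading 0 -> 180
  REPEAT 4 [
    -- iteration 1/4 --
    PD: pen down
    RT 270: heading 180 -> 270
    -- iteration 2/4 --
    PD: pen down
    RT 270: heading 270 -> 0
    -- iteration 3/4 --
    PD: pen down
    RT 270: heading 0 -> 90
    -- iteration 4/4 --
    PD: pen down
    RT 270: heading 90 -> 180
  ]
]
Final: pos=(0,2), heading=180, 0 segment(s) drawn

Answer: 180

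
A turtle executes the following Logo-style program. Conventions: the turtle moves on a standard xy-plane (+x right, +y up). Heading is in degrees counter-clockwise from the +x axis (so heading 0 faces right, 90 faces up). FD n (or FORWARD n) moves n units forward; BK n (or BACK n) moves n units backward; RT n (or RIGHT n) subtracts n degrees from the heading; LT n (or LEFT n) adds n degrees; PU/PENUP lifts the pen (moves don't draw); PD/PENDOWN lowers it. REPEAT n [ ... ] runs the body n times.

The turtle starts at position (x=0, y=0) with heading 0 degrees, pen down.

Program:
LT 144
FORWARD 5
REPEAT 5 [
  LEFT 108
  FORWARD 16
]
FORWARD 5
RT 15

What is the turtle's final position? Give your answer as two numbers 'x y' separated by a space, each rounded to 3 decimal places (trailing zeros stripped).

Executing turtle program step by step:
Start: pos=(0,0), heading=0, pen down
LT 144: heading 0 -> 144
FD 5: (0,0) -> (-4.045,2.939) [heading=144, draw]
REPEAT 5 [
  -- iteration 1/5 --
  LT 108: heading 144 -> 252
  FD 16: (-4.045,2.939) -> (-8.989,-12.278) [heading=252, draw]
  -- iteration 2/5 --
  LT 108: heading 252 -> 0
  FD 16: (-8.989,-12.278) -> (7.011,-12.278) [heading=0, draw]
  -- iteration 3/5 --
  LT 108: heading 0 -> 108
  FD 16: (7.011,-12.278) -> (2.066,2.939) [heading=108, draw]
  -- iteration 4/5 --
  LT 108: heading 108 -> 216
  FD 16: (2.066,2.939) -> (-10.878,-6.466) [heading=216, draw]
  -- iteration 5/5 --
  LT 108: heading 216 -> 324
  FD 16: (-10.878,-6.466) -> (2.066,-15.87) [heading=324, draw]
]
FD 5: (2.066,-15.87) -> (6.111,-18.809) [heading=324, draw]
RT 15: heading 324 -> 309
Final: pos=(6.111,-18.809), heading=309, 7 segment(s) drawn

Answer: 6.111 -18.809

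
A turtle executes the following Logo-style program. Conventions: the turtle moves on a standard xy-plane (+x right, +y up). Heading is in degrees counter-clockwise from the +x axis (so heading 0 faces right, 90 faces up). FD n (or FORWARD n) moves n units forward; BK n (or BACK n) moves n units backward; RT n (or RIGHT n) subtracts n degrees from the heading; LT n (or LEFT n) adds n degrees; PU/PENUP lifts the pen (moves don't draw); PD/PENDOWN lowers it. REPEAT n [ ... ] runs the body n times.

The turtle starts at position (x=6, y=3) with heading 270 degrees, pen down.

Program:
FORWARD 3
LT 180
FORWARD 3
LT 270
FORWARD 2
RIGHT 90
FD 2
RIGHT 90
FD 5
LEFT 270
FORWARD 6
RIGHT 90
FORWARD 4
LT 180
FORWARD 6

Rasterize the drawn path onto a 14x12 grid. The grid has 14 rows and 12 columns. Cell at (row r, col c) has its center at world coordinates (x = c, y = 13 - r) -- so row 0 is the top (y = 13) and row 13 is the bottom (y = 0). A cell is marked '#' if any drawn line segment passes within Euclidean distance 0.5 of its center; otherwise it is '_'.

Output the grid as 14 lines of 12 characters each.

Segment 0: (6,3) -> (6,0)
Segment 1: (6,0) -> (6,3)
Segment 2: (6,3) -> (8,3)
Segment 3: (8,3) -> (8,1)
Segment 4: (8,1) -> (3,1)
Segment 5: (3,1) -> (3,7)
Segment 6: (3,7) -> (7,7)
Segment 7: (7,7) -> (1,7)

Answer: ____________
____________
____________
____________
____________
____________
_#######____
___#________
___#________
___#________
___#__###___
___#__#_#___
___######___
______#_____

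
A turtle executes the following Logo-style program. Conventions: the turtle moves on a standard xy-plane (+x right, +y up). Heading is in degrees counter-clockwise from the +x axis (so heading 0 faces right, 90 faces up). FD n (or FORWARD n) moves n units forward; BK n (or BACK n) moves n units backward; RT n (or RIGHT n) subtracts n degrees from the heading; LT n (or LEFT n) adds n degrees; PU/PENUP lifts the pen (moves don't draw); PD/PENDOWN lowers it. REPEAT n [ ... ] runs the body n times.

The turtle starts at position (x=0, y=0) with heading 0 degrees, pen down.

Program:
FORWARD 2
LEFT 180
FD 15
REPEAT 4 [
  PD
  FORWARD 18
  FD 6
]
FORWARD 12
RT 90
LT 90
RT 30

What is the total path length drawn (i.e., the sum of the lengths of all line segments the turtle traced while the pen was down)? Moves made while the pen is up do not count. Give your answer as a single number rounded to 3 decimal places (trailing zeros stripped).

Executing turtle program step by step:
Start: pos=(0,0), heading=0, pen down
FD 2: (0,0) -> (2,0) [heading=0, draw]
LT 180: heading 0 -> 180
FD 15: (2,0) -> (-13,0) [heading=180, draw]
REPEAT 4 [
  -- iteration 1/4 --
  PD: pen down
  FD 18: (-13,0) -> (-31,0) [heading=180, draw]
  FD 6: (-31,0) -> (-37,0) [heading=180, draw]
  -- iteration 2/4 --
  PD: pen down
  FD 18: (-37,0) -> (-55,0) [heading=180, draw]
  FD 6: (-55,0) -> (-61,0) [heading=180, draw]
  -- iteration 3/4 --
  PD: pen down
  FD 18: (-61,0) -> (-79,0) [heading=180, draw]
  FD 6: (-79,0) -> (-85,0) [heading=180, draw]
  -- iteration 4/4 --
  PD: pen down
  FD 18: (-85,0) -> (-103,0) [heading=180, draw]
  FD 6: (-103,0) -> (-109,0) [heading=180, draw]
]
FD 12: (-109,0) -> (-121,0) [heading=180, draw]
RT 90: heading 180 -> 90
LT 90: heading 90 -> 180
RT 30: heading 180 -> 150
Final: pos=(-121,0), heading=150, 11 segment(s) drawn

Segment lengths:
  seg 1: (0,0) -> (2,0), length = 2
  seg 2: (2,0) -> (-13,0), length = 15
  seg 3: (-13,0) -> (-31,0), length = 18
  seg 4: (-31,0) -> (-37,0), length = 6
  seg 5: (-37,0) -> (-55,0), length = 18
  seg 6: (-55,0) -> (-61,0), length = 6
  seg 7: (-61,0) -> (-79,0), length = 18
  seg 8: (-79,0) -> (-85,0), length = 6
  seg 9: (-85,0) -> (-103,0), length = 18
  seg 10: (-103,0) -> (-109,0), length = 6
  seg 11: (-109,0) -> (-121,0), length = 12
Total = 125

Answer: 125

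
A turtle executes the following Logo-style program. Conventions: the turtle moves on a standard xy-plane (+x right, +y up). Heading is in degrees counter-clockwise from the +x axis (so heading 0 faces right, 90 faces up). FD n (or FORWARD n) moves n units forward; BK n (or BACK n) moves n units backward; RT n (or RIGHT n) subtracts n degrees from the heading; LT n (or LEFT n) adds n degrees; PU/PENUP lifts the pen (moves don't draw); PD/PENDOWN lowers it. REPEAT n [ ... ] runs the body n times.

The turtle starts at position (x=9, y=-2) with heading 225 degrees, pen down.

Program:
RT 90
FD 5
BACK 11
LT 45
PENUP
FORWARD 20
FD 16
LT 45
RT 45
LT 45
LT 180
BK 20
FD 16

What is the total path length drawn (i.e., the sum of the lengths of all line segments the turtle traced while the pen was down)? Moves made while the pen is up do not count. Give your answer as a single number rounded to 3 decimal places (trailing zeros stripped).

Answer: 16

Derivation:
Executing turtle program step by step:
Start: pos=(9,-2), heading=225, pen down
RT 90: heading 225 -> 135
FD 5: (9,-2) -> (5.464,1.536) [heading=135, draw]
BK 11: (5.464,1.536) -> (13.243,-6.243) [heading=135, draw]
LT 45: heading 135 -> 180
PU: pen up
FD 20: (13.243,-6.243) -> (-6.757,-6.243) [heading=180, move]
FD 16: (-6.757,-6.243) -> (-22.757,-6.243) [heading=180, move]
LT 45: heading 180 -> 225
RT 45: heading 225 -> 180
LT 45: heading 180 -> 225
LT 180: heading 225 -> 45
BK 20: (-22.757,-6.243) -> (-36.899,-20.385) [heading=45, move]
FD 16: (-36.899,-20.385) -> (-25.586,-9.071) [heading=45, move]
Final: pos=(-25.586,-9.071), heading=45, 2 segment(s) drawn

Segment lengths:
  seg 1: (9,-2) -> (5.464,1.536), length = 5
  seg 2: (5.464,1.536) -> (13.243,-6.243), length = 11
Total = 16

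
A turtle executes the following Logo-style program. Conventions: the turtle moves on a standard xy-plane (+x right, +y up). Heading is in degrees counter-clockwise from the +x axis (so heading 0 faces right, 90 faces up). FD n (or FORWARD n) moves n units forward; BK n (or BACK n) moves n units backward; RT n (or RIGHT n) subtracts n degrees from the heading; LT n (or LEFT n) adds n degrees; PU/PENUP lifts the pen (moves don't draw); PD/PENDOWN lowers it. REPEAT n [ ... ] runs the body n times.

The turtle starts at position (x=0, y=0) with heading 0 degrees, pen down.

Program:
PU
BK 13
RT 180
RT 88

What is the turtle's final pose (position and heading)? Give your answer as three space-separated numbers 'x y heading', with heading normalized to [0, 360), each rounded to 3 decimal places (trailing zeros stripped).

Answer: -13 0 92

Derivation:
Executing turtle program step by step:
Start: pos=(0,0), heading=0, pen down
PU: pen up
BK 13: (0,0) -> (-13,0) [heading=0, move]
RT 180: heading 0 -> 180
RT 88: heading 180 -> 92
Final: pos=(-13,0), heading=92, 0 segment(s) drawn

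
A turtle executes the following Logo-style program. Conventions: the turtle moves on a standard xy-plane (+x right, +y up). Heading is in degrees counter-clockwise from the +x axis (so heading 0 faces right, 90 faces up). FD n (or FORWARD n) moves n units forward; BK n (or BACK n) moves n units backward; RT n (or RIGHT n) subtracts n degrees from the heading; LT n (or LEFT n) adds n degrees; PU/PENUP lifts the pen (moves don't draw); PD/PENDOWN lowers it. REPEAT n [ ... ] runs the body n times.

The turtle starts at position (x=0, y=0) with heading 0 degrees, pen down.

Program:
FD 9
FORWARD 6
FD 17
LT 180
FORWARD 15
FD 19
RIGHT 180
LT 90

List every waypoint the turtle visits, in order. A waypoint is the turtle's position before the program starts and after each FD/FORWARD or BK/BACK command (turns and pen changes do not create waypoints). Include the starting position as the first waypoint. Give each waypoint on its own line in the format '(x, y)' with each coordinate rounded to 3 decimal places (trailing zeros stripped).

Answer: (0, 0)
(9, 0)
(15, 0)
(32, 0)
(17, 0)
(-2, 0)

Derivation:
Executing turtle program step by step:
Start: pos=(0,0), heading=0, pen down
FD 9: (0,0) -> (9,0) [heading=0, draw]
FD 6: (9,0) -> (15,0) [heading=0, draw]
FD 17: (15,0) -> (32,0) [heading=0, draw]
LT 180: heading 0 -> 180
FD 15: (32,0) -> (17,0) [heading=180, draw]
FD 19: (17,0) -> (-2,0) [heading=180, draw]
RT 180: heading 180 -> 0
LT 90: heading 0 -> 90
Final: pos=(-2,0), heading=90, 5 segment(s) drawn
Waypoints (6 total):
(0, 0)
(9, 0)
(15, 0)
(32, 0)
(17, 0)
(-2, 0)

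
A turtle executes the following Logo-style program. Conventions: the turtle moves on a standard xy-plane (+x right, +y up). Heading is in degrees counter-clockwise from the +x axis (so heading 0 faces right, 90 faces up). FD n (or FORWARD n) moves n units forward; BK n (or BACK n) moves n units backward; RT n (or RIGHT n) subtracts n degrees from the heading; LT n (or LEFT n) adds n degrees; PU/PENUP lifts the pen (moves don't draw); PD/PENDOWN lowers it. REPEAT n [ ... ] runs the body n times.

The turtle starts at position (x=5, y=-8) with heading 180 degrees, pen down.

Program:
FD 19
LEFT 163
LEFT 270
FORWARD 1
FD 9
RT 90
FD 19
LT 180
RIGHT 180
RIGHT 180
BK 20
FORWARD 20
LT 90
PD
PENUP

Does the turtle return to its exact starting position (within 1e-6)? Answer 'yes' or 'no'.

Executing turtle program step by step:
Start: pos=(5,-8), heading=180, pen down
FD 19: (5,-8) -> (-14,-8) [heading=180, draw]
LT 163: heading 180 -> 343
LT 270: heading 343 -> 253
FD 1: (-14,-8) -> (-14.292,-8.956) [heading=253, draw]
FD 9: (-14.292,-8.956) -> (-16.924,-17.563) [heading=253, draw]
RT 90: heading 253 -> 163
FD 19: (-16.924,-17.563) -> (-35.094,-12.008) [heading=163, draw]
LT 180: heading 163 -> 343
RT 180: heading 343 -> 163
RT 180: heading 163 -> 343
BK 20: (-35.094,-12.008) -> (-54.22,-6.161) [heading=343, draw]
FD 20: (-54.22,-6.161) -> (-35.094,-12.008) [heading=343, draw]
LT 90: heading 343 -> 73
PD: pen down
PU: pen up
Final: pos=(-35.094,-12.008), heading=73, 6 segment(s) drawn

Start position: (5, -8)
Final position: (-35.094, -12.008)
Distance = 40.293; >= 1e-6 -> NOT closed

Answer: no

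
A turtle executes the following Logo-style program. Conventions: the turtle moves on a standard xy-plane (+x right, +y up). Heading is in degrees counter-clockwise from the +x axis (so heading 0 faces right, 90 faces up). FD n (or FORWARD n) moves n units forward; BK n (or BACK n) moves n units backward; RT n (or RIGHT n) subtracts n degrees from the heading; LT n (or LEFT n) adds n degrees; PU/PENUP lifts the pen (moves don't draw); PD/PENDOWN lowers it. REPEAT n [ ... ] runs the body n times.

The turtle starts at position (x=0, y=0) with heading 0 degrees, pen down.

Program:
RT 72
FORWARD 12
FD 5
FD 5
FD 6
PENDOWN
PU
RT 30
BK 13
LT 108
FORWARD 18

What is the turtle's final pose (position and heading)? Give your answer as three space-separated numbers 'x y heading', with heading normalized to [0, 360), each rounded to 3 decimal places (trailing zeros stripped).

Executing turtle program step by step:
Start: pos=(0,0), heading=0, pen down
RT 72: heading 0 -> 288
FD 12: (0,0) -> (3.708,-11.413) [heading=288, draw]
FD 5: (3.708,-11.413) -> (5.253,-16.168) [heading=288, draw]
FD 5: (5.253,-16.168) -> (6.798,-20.923) [heading=288, draw]
FD 6: (6.798,-20.923) -> (8.652,-26.63) [heading=288, draw]
PD: pen down
PU: pen up
RT 30: heading 288 -> 258
BK 13: (8.652,-26.63) -> (11.355,-13.914) [heading=258, move]
LT 108: heading 258 -> 6
FD 18: (11.355,-13.914) -> (29.257,-12.032) [heading=6, move]
Final: pos=(29.257,-12.032), heading=6, 4 segment(s) drawn

Answer: 29.257 -12.032 6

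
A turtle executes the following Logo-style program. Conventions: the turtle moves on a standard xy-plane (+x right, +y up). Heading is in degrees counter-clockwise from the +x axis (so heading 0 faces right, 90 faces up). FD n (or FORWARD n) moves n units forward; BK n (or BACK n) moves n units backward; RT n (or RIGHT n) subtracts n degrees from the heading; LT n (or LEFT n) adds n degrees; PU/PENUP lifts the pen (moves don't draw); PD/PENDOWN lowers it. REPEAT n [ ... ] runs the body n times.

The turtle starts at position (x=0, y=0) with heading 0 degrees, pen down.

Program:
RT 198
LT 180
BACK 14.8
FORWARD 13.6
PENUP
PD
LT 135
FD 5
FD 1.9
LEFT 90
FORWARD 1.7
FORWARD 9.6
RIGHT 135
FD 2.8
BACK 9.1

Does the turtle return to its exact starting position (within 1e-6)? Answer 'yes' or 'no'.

Answer: no

Derivation:
Executing turtle program step by step:
Start: pos=(0,0), heading=0, pen down
RT 198: heading 0 -> 162
LT 180: heading 162 -> 342
BK 14.8: (0,0) -> (-14.076,4.573) [heading=342, draw]
FD 13.6: (-14.076,4.573) -> (-1.141,0.371) [heading=342, draw]
PU: pen up
PD: pen down
LT 135: heading 342 -> 117
FD 5: (-1.141,0.371) -> (-3.411,4.826) [heading=117, draw]
FD 1.9: (-3.411,4.826) -> (-4.274,6.519) [heading=117, draw]
LT 90: heading 117 -> 207
FD 1.7: (-4.274,6.519) -> (-5.789,5.747) [heading=207, draw]
FD 9.6: (-5.789,5.747) -> (-14.342,1.389) [heading=207, draw]
RT 135: heading 207 -> 72
FD 2.8: (-14.342,1.389) -> (-13.477,4.052) [heading=72, draw]
BK 9.1: (-13.477,4.052) -> (-16.289,-4.603) [heading=72, draw]
Final: pos=(-16.289,-4.603), heading=72, 8 segment(s) drawn

Start position: (0, 0)
Final position: (-16.289, -4.603)
Distance = 16.927; >= 1e-6 -> NOT closed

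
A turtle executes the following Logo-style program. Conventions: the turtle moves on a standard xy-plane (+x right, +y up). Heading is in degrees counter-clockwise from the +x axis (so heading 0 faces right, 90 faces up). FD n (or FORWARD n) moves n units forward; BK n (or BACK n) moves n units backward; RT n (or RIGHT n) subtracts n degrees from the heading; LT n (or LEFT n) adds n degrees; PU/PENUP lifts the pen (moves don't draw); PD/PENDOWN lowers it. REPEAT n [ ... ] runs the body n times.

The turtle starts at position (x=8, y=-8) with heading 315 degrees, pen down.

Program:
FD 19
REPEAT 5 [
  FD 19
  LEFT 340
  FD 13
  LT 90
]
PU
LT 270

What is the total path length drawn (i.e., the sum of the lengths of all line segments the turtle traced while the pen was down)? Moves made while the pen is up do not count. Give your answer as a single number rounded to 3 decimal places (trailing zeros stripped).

Executing turtle program step by step:
Start: pos=(8,-8), heading=315, pen down
FD 19: (8,-8) -> (21.435,-21.435) [heading=315, draw]
REPEAT 5 [
  -- iteration 1/5 --
  FD 19: (21.435,-21.435) -> (34.87,-34.87) [heading=315, draw]
  LT 340: heading 315 -> 295
  FD 13: (34.87,-34.87) -> (40.364,-46.652) [heading=295, draw]
  LT 90: heading 295 -> 25
  -- iteration 2/5 --
  FD 19: (40.364,-46.652) -> (57.584,-38.622) [heading=25, draw]
  LT 340: heading 25 -> 5
  FD 13: (57.584,-38.622) -> (70.534,-37.489) [heading=5, draw]
  LT 90: heading 5 -> 95
  -- iteration 3/5 --
  FD 19: (70.534,-37.489) -> (68.879,-18.562) [heading=95, draw]
  LT 340: heading 95 -> 75
  FD 13: (68.879,-18.562) -> (72.243,-6.005) [heading=75, draw]
  LT 90: heading 75 -> 165
  -- iteration 4/5 --
  FD 19: (72.243,-6.005) -> (53.891,-1.087) [heading=165, draw]
  LT 340: heading 165 -> 145
  FD 13: (53.891,-1.087) -> (43.242,6.37) [heading=145, draw]
  LT 90: heading 145 -> 235
  -- iteration 5/5 --
  FD 19: (43.242,6.37) -> (32.344,-9.194) [heading=235, draw]
  LT 340: heading 235 -> 215
  FD 13: (32.344,-9.194) -> (21.695,-16.651) [heading=215, draw]
  LT 90: heading 215 -> 305
]
PU: pen up
LT 270: heading 305 -> 215
Final: pos=(21.695,-16.651), heading=215, 11 segment(s) drawn

Segment lengths:
  seg 1: (8,-8) -> (21.435,-21.435), length = 19
  seg 2: (21.435,-21.435) -> (34.87,-34.87), length = 19
  seg 3: (34.87,-34.87) -> (40.364,-46.652), length = 13
  seg 4: (40.364,-46.652) -> (57.584,-38.622), length = 19
  seg 5: (57.584,-38.622) -> (70.534,-37.489), length = 13
  seg 6: (70.534,-37.489) -> (68.879,-18.562), length = 19
  seg 7: (68.879,-18.562) -> (72.243,-6.005), length = 13
  seg 8: (72.243,-6.005) -> (53.891,-1.087), length = 19
  seg 9: (53.891,-1.087) -> (43.242,6.37), length = 13
  seg 10: (43.242,6.37) -> (32.344,-9.194), length = 19
  seg 11: (32.344,-9.194) -> (21.695,-16.651), length = 13
Total = 179

Answer: 179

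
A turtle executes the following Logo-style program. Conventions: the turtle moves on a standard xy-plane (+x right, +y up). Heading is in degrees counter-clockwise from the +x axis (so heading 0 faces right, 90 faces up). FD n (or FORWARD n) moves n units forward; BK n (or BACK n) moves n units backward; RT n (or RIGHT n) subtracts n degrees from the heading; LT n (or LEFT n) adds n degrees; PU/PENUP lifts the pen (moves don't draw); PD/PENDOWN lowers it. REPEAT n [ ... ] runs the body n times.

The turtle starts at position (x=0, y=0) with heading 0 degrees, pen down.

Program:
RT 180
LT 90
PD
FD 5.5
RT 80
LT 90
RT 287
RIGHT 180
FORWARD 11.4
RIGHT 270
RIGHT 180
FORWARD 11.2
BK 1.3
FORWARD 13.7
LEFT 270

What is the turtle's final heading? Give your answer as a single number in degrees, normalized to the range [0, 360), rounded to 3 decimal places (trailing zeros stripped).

Executing turtle program step by step:
Start: pos=(0,0), heading=0, pen down
RT 180: heading 0 -> 180
LT 90: heading 180 -> 270
PD: pen down
FD 5.5: (0,0) -> (0,-5.5) [heading=270, draw]
RT 80: heading 270 -> 190
LT 90: heading 190 -> 280
RT 287: heading 280 -> 353
RT 180: heading 353 -> 173
FD 11.4: (0,-5.5) -> (-11.315,-4.111) [heading=173, draw]
RT 270: heading 173 -> 263
RT 180: heading 263 -> 83
FD 11.2: (-11.315,-4.111) -> (-9.95,7.006) [heading=83, draw]
BK 1.3: (-9.95,7.006) -> (-10.109,5.716) [heading=83, draw]
FD 13.7: (-10.109,5.716) -> (-8.439,19.313) [heading=83, draw]
LT 270: heading 83 -> 353
Final: pos=(-8.439,19.313), heading=353, 5 segment(s) drawn

Answer: 353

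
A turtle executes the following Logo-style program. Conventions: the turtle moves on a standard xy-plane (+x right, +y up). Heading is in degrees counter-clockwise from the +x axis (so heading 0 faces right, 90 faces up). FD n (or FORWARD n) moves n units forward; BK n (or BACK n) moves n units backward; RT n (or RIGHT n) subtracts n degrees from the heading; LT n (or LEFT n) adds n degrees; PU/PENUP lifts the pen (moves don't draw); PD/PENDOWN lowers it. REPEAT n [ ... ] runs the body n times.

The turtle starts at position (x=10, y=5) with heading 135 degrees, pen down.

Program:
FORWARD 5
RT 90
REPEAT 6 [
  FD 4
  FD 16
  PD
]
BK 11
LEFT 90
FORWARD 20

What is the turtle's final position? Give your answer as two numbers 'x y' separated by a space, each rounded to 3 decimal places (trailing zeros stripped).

Answer: 69.397 99.752

Derivation:
Executing turtle program step by step:
Start: pos=(10,5), heading=135, pen down
FD 5: (10,5) -> (6.464,8.536) [heading=135, draw]
RT 90: heading 135 -> 45
REPEAT 6 [
  -- iteration 1/6 --
  FD 4: (6.464,8.536) -> (9.293,11.364) [heading=45, draw]
  FD 16: (9.293,11.364) -> (20.607,22.678) [heading=45, draw]
  PD: pen down
  -- iteration 2/6 --
  FD 4: (20.607,22.678) -> (23.435,25.506) [heading=45, draw]
  FD 16: (23.435,25.506) -> (34.749,36.82) [heading=45, draw]
  PD: pen down
  -- iteration 3/6 --
  FD 4: (34.749,36.82) -> (37.577,39.648) [heading=45, draw]
  FD 16: (37.577,39.648) -> (48.891,50.962) [heading=45, draw]
  PD: pen down
  -- iteration 4/6 --
  FD 4: (48.891,50.962) -> (51.719,53.79) [heading=45, draw]
  FD 16: (51.719,53.79) -> (63.033,65.104) [heading=45, draw]
  PD: pen down
  -- iteration 5/6 --
  FD 4: (63.033,65.104) -> (65.861,67.933) [heading=45, draw]
  FD 16: (65.861,67.933) -> (77.175,79.246) [heading=45, draw]
  PD: pen down
  -- iteration 6/6 --
  FD 4: (77.175,79.246) -> (80.004,82.075) [heading=45, draw]
  FD 16: (80.004,82.075) -> (91.317,93.388) [heading=45, draw]
  PD: pen down
]
BK 11: (91.317,93.388) -> (83.539,85.61) [heading=45, draw]
LT 90: heading 45 -> 135
FD 20: (83.539,85.61) -> (69.397,99.752) [heading=135, draw]
Final: pos=(69.397,99.752), heading=135, 15 segment(s) drawn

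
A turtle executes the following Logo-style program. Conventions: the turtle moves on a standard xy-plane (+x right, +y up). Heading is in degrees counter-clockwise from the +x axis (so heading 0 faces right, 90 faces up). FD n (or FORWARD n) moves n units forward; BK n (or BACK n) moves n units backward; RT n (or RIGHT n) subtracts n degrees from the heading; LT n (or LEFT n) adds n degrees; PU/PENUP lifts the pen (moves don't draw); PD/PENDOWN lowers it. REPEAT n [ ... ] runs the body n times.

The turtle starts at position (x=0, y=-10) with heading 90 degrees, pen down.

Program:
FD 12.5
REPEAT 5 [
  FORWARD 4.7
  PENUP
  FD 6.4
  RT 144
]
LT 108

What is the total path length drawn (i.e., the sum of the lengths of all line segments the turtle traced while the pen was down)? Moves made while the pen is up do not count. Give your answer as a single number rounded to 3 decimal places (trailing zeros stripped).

Executing turtle program step by step:
Start: pos=(0,-10), heading=90, pen down
FD 12.5: (0,-10) -> (0,2.5) [heading=90, draw]
REPEAT 5 [
  -- iteration 1/5 --
  FD 4.7: (0,2.5) -> (0,7.2) [heading=90, draw]
  PU: pen up
  FD 6.4: (0,7.2) -> (0,13.6) [heading=90, move]
  RT 144: heading 90 -> 306
  -- iteration 2/5 --
  FD 4.7: (0,13.6) -> (2.763,9.798) [heading=306, move]
  PU: pen up
  FD 6.4: (2.763,9.798) -> (6.524,4.62) [heading=306, move]
  RT 144: heading 306 -> 162
  -- iteration 3/5 --
  FD 4.7: (6.524,4.62) -> (2.054,6.072) [heading=162, move]
  PU: pen up
  FD 6.4: (2.054,6.072) -> (-4.032,8.05) [heading=162, move]
  RT 144: heading 162 -> 18
  -- iteration 4/5 --
  FD 4.7: (-4.032,8.05) -> (0.438,9.502) [heading=18, move]
  PU: pen up
  FD 6.4: (0.438,9.502) -> (6.524,11.48) [heading=18, move]
  RT 144: heading 18 -> 234
  -- iteration 5/5 --
  FD 4.7: (6.524,11.48) -> (3.762,7.678) [heading=234, move]
  PU: pen up
  FD 6.4: (3.762,7.678) -> (0,2.5) [heading=234, move]
  RT 144: heading 234 -> 90
]
LT 108: heading 90 -> 198
Final: pos=(0,2.5), heading=198, 2 segment(s) drawn

Segment lengths:
  seg 1: (0,-10) -> (0,2.5), length = 12.5
  seg 2: (0,2.5) -> (0,7.2), length = 4.7
Total = 17.2

Answer: 17.2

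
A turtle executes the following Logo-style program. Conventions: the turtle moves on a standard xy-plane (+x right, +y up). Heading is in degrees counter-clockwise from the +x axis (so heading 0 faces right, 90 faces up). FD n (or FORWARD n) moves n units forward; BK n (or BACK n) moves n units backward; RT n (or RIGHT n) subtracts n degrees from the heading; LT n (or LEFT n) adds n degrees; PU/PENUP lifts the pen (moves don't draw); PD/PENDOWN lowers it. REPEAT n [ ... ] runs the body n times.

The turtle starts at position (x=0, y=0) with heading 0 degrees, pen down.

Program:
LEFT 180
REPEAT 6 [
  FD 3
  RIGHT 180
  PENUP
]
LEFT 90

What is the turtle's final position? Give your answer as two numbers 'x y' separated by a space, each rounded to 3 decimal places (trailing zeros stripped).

Executing turtle program step by step:
Start: pos=(0,0), heading=0, pen down
LT 180: heading 0 -> 180
REPEAT 6 [
  -- iteration 1/6 --
  FD 3: (0,0) -> (-3,0) [heading=180, draw]
  RT 180: heading 180 -> 0
  PU: pen up
  -- iteration 2/6 --
  FD 3: (-3,0) -> (0,0) [heading=0, move]
  RT 180: heading 0 -> 180
  PU: pen up
  -- iteration 3/6 --
  FD 3: (0,0) -> (-3,0) [heading=180, move]
  RT 180: heading 180 -> 0
  PU: pen up
  -- iteration 4/6 --
  FD 3: (-3,0) -> (0,0) [heading=0, move]
  RT 180: heading 0 -> 180
  PU: pen up
  -- iteration 5/6 --
  FD 3: (0,0) -> (-3,0) [heading=180, move]
  RT 180: heading 180 -> 0
  PU: pen up
  -- iteration 6/6 --
  FD 3: (-3,0) -> (0,0) [heading=0, move]
  RT 180: heading 0 -> 180
  PU: pen up
]
LT 90: heading 180 -> 270
Final: pos=(0,0), heading=270, 1 segment(s) drawn

Answer: 0 0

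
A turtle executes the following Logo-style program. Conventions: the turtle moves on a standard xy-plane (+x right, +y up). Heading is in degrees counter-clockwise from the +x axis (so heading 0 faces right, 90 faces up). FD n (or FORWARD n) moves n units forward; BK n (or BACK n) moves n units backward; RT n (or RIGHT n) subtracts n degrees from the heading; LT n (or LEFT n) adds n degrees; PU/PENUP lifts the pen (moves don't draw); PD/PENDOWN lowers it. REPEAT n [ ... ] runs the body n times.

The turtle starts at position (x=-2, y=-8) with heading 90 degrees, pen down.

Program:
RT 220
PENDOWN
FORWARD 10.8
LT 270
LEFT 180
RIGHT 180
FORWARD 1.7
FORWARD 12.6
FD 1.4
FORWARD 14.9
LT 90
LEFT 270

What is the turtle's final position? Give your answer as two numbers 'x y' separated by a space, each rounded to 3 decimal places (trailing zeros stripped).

Answer: -32.383 3.396

Derivation:
Executing turtle program step by step:
Start: pos=(-2,-8), heading=90, pen down
RT 220: heading 90 -> 230
PD: pen down
FD 10.8: (-2,-8) -> (-8.942,-16.273) [heading=230, draw]
LT 270: heading 230 -> 140
LT 180: heading 140 -> 320
RT 180: heading 320 -> 140
FD 1.7: (-8.942,-16.273) -> (-10.244,-15.181) [heading=140, draw]
FD 12.6: (-10.244,-15.181) -> (-19.897,-7.081) [heading=140, draw]
FD 1.4: (-19.897,-7.081) -> (-20.969,-6.182) [heading=140, draw]
FD 14.9: (-20.969,-6.182) -> (-32.383,3.396) [heading=140, draw]
LT 90: heading 140 -> 230
LT 270: heading 230 -> 140
Final: pos=(-32.383,3.396), heading=140, 5 segment(s) drawn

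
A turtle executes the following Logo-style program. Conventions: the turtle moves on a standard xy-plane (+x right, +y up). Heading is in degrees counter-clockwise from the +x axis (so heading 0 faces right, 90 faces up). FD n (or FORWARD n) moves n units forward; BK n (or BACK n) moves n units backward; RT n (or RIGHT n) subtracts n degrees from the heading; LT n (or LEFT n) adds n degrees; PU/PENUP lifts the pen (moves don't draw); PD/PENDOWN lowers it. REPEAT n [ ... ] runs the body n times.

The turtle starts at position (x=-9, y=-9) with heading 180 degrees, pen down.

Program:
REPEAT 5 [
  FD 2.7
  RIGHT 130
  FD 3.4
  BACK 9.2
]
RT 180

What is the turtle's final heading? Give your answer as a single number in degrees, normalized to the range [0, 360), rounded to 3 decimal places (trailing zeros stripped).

Executing turtle program step by step:
Start: pos=(-9,-9), heading=180, pen down
REPEAT 5 [
  -- iteration 1/5 --
  FD 2.7: (-9,-9) -> (-11.7,-9) [heading=180, draw]
  RT 130: heading 180 -> 50
  FD 3.4: (-11.7,-9) -> (-9.515,-6.395) [heading=50, draw]
  BK 9.2: (-9.515,-6.395) -> (-15.428,-13.443) [heading=50, draw]
  -- iteration 2/5 --
  FD 2.7: (-15.428,-13.443) -> (-13.693,-11.375) [heading=50, draw]
  RT 130: heading 50 -> 280
  FD 3.4: (-13.693,-11.375) -> (-13.102,-14.723) [heading=280, draw]
  BK 9.2: (-13.102,-14.723) -> (-14.7,-5.663) [heading=280, draw]
  -- iteration 3/5 --
  FD 2.7: (-14.7,-5.663) -> (-14.231,-8.322) [heading=280, draw]
  RT 130: heading 280 -> 150
  FD 3.4: (-14.231,-8.322) -> (-17.175,-6.622) [heading=150, draw]
  BK 9.2: (-17.175,-6.622) -> (-9.208,-11.222) [heading=150, draw]
  -- iteration 4/5 --
  FD 2.7: (-9.208,-11.222) -> (-11.546,-9.872) [heading=150, draw]
  RT 130: heading 150 -> 20
  FD 3.4: (-11.546,-9.872) -> (-8.351,-8.709) [heading=20, draw]
  BK 9.2: (-8.351,-8.709) -> (-16.996,-11.856) [heading=20, draw]
  -- iteration 5/5 --
  FD 2.7: (-16.996,-11.856) -> (-14.459,-10.932) [heading=20, draw]
  RT 130: heading 20 -> 250
  FD 3.4: (-14.459,-10.932) -> (-15.622,-14.127) [heading=250, draw]
  BK 9.2: (-15.622,-14.127) -> (-12.476,-5.482) [heading=250, draw]
]
RT 180: heading 250 -> 70
Final: pos=(-12.476,-5.482), heading=70, 15 segment(s) drawn

Answer: 70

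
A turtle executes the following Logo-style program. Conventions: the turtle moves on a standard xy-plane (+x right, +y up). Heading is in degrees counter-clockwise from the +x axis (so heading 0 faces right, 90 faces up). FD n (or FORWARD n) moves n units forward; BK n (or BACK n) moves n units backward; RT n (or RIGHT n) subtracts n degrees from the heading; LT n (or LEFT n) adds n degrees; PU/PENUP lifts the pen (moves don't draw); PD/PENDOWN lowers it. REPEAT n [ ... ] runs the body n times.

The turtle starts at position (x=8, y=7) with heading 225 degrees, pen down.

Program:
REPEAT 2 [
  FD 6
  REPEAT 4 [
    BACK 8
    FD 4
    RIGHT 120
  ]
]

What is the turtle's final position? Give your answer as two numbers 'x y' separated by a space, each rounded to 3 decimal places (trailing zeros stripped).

Executing turtle program step by step:
Start: pos=(8,7), heading=225, pen down
REPEAT 2 [
  -- iteration 1/2 --
  FD 6: (8,7) -> (3.757,2.757) [heading=225, draw]
  REPEAT 4 [
    -- iteration 1/4 --
    BK 8: (3.757,2.757) -> (9.414,8.414) [heading=225, draw]
    FD 4: (9.414,8.414) -> (6.586,5.586) [heading=225, draw]
    RT 120: heading 225 -> 105
    -- iteration 2/4 --
    BK 8: (6.586,5.586) -> (8.656,-2.142) [heading=105, draw]
    FD 4: (8.656,-2.142) -> (7.621,1.722) [heading=105, draw]
    RT 120: heading 105 -> 345
    -- iteration 3/4 --
    BK 8: (7.621,1.722) -> (-0.106,3.793) [heading=345, draw]
    FD 4: (-0.106,3.793) -> (3.757,2.757) [heading=345, draw]
    RT 120: heading 345 -> 225
    -- iteration 4/4 --
    BK 8: (3.757,2.757) -> (9.414,8.414) [heading=225, draw]
    FD 4: (9.414,8.414) -> (6.586,5.586) [heading=225, draw]
    RT 120: heading 225 -> 105
  ]
  -- iteration 2/2 --
  FD 6: (6.586,5.586) -> (5.033,11.381) [heading=105, draw]
  REPEAT 4 [
    -- iteration 1/4 --
    BK 8: (5.033,11.381) -> (7.103,3.654) [heading=105, draw]
    FD 4: (7.103,3.654) -> (6.068,7.518) [heading=105, draw]
    RT 120: heading 105 -> 345
    -- iteration 2/4 --
    BK 8: (6.068,7.518) -> (-1.659,9.588) [heading=345, draw]
    FD 4: (-1.659,9.588) -> (2.204,8.553) [heading=345, draw]
    RT 120: heading 345 -> 225
    -- iteration 3/4 --
    BK 8: (2.204,8.553) -> (7.861,14.21) [heading=225, draw]
    FD 4: (7.861,14.21) -> (5.033,11.381) [heading=225, draw]
    RT 120: heading 225 -> 105
    -- iteration 4/4 --
    BK 8: (5.033,11.381) -> (7.103,3.654) [heading=105, draw]
    FD 4: (7.103,3.654) -> (6.068,7.518) [heading=105, draw]
    RT 120: heading 105 -> 345
  ]
]
Final: pos=(6.068,7.518), heading=345, 18 segment(s) drawn

Answer: 6.068 7.518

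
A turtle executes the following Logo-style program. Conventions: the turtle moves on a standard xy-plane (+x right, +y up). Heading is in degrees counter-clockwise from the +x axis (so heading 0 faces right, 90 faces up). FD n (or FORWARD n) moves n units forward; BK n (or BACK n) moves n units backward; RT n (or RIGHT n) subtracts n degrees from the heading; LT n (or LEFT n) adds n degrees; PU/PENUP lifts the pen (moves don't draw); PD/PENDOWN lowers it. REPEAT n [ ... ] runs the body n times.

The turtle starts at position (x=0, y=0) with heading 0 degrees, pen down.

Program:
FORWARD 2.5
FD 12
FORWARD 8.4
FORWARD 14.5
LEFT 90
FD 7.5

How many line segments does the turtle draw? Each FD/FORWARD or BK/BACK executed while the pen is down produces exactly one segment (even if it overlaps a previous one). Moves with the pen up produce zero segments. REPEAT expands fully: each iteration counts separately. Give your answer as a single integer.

Answer: 5

Derivation:
Executing turtle program step by step:
Start: pos=(0,0), heading=0, pen down
FD 2.5: (0,0) -> (2.5,0) [heading=0, draw]
FD 12: (2.5,0) -> (14.5,0) [heading=0, draw]
FD 8.4: (14.5,0) -> (22.9,0) [heading=0, draw]
FD 14.5: (22.9,0) -> (37.4,0) [heading=0, draw]
LT 90: heading 0 -> 90
FD 7.5: (37.4,0) -> (37.4,7.5) [heading=90, draw]
Final: pos=(37.4,7.5), heading=90, 5 segment(s) drawn
Segments drawn: 5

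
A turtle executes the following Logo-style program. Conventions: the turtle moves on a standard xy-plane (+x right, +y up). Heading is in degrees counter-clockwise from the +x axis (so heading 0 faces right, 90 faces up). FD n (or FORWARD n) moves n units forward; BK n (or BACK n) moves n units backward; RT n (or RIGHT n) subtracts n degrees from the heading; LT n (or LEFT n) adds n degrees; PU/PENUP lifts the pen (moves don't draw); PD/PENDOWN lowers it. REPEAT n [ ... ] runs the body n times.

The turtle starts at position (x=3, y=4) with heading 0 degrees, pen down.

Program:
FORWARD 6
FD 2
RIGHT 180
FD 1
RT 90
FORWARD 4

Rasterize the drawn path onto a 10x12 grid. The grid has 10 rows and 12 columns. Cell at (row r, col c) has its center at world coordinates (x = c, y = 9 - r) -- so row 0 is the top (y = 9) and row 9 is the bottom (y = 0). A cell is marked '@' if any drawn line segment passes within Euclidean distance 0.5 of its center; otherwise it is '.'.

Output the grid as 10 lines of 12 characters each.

Segment 0: (3,4) -> (9,4)
Segment 1: (9,4) -> (11,4)
Segment 2: (11,4) -> (10,4)
Segment 3: (10,4) -> (10,8)

Answer: ............
..........@.
..........@.
..........@.
..........@.
...@@@@@@@@@
............
............
............
............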